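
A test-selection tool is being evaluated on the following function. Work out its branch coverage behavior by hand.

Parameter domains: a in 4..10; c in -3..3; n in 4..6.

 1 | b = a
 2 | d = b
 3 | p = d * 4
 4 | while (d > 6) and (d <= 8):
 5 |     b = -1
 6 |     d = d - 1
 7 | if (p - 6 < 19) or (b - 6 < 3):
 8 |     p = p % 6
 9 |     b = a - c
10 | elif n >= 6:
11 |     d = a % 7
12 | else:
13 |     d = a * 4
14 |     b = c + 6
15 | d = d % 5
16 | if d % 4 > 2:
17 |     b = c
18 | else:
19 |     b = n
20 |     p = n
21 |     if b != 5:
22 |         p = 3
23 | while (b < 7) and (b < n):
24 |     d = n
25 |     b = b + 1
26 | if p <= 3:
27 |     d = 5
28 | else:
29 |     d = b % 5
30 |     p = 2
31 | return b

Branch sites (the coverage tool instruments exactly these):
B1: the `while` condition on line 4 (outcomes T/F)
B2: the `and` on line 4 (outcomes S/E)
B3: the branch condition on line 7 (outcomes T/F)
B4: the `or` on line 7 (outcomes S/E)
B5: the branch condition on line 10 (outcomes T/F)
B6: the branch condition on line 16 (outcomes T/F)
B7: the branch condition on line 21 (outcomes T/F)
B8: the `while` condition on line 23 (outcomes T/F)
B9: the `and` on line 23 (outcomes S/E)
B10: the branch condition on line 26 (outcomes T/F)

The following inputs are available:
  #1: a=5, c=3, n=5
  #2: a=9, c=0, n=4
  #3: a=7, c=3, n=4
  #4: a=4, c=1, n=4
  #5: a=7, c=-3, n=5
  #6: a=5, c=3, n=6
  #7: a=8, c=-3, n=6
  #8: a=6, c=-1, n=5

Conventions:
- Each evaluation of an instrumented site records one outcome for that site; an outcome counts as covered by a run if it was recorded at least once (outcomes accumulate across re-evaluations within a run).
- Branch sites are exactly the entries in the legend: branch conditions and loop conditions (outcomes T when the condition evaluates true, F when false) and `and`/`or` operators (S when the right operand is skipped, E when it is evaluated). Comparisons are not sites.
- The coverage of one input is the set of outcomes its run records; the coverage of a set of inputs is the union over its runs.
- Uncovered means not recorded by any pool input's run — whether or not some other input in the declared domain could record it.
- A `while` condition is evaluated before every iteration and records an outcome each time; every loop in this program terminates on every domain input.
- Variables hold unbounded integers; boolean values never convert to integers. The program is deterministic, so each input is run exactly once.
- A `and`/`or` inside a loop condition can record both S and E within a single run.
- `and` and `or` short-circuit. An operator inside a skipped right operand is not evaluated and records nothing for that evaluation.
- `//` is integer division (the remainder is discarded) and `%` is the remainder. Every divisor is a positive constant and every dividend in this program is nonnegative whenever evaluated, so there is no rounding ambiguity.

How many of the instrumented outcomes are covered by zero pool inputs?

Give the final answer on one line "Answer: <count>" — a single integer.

input #1, a=5, c=3, n=5: outcomes B1=F, B2=S, B3=T, B4=S, B6=F, B7=F, B8=F, B9=E, B10=F
input #2, a=9, c=0, n=4: outcomes B1=F, B2=E, B3=F, B4=E, B5=F, B6=F, B7=T, B8=F, B9=E, B10=T
input #3, a=7, c=3, n=4: outcomes B1=T, B1=F, B2=S, B2=E, B3=T, B4=E, B6=F, B7=T, B8=F, B9=E, B10=T
input #4, a=4, c=1, n=4: outcomes B1=F, B2=S, B3=T, B4=S, B6=F, B7=T, B8=F, B9=E, B10=T
input #5, a=7, c=-3, n=5: outcomes B1=T, B1=F, B2=S, B2=E, B3=T, B4=E, B6=F, B7=F, B8=F, B9=E, B10=F
input #6, a=5, c=3, n=6: outcomes B1=F, B2=S, B3=T, B4=S, B6=F, B7=T, B8=F, B9=E, B10=T
input #7, a=8, c=-3, n=6: outcomes B1=T, B1=F, B2=S, B2=E, B3=T, B4=E, B6=F, B7=T, B8=F, B9=E, B10=T
input #8, a=6, c=-1, n=5: outcomes B1=F, B2=S, B3=T, B4=S, B6=F, B7=F, B8=F, B9=E, B10=F
union over the pool: B1=T, B1=F, B2=S, B2=E, B3=T, B3=F, B4=S, B4=E, B5=F, B6=F, B7=T, B7=F, B8=F, B9=E, B10=T, B10=F
uncovered (4 of 20): B5=T, B6=T, B8=T, B9=S

Answer: 4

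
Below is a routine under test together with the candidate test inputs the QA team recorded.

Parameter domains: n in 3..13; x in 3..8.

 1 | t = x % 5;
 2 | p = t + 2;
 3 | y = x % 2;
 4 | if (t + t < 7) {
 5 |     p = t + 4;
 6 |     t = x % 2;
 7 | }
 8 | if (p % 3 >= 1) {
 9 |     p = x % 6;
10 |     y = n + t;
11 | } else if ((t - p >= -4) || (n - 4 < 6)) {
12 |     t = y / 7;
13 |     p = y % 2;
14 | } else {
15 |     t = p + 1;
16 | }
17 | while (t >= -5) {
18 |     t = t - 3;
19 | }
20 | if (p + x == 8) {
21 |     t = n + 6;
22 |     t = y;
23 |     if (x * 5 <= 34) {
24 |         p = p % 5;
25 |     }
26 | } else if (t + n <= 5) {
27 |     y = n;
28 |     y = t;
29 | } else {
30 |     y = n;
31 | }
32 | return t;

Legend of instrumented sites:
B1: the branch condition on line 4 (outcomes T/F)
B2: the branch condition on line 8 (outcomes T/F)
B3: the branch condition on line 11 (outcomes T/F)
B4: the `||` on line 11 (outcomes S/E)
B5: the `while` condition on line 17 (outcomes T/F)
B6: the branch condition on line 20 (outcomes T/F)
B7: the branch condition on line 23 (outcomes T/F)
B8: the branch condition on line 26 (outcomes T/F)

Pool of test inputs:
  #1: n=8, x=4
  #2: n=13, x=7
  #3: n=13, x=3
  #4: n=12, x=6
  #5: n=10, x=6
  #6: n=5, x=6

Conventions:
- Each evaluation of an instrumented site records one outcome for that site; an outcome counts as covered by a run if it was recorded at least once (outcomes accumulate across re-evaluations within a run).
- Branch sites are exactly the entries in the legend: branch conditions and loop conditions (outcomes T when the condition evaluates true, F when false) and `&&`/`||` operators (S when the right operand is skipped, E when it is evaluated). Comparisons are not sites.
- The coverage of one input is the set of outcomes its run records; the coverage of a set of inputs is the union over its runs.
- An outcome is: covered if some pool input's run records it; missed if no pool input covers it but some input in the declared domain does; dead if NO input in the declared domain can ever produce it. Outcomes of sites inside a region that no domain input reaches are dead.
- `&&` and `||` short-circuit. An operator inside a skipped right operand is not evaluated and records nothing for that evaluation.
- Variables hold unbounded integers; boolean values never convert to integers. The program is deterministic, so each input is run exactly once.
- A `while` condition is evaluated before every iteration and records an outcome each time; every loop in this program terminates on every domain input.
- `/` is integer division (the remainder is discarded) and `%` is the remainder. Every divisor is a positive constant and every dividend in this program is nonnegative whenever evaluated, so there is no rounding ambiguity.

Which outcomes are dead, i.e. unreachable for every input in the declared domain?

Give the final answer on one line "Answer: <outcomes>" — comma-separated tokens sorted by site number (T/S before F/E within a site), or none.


sweeping the full domain (66 inputs) for each outcome:
  B7=T: never recorded by any domain input -> dead
  reachable outcomes have witnesses, e.g. B1=T (e.g. n=3, x=3), B1=F (e.g. n=3, x=4), B2=T (e.g. n=3, x=3), B2=F (e.g. n=3, x=4)
Answer: B7=T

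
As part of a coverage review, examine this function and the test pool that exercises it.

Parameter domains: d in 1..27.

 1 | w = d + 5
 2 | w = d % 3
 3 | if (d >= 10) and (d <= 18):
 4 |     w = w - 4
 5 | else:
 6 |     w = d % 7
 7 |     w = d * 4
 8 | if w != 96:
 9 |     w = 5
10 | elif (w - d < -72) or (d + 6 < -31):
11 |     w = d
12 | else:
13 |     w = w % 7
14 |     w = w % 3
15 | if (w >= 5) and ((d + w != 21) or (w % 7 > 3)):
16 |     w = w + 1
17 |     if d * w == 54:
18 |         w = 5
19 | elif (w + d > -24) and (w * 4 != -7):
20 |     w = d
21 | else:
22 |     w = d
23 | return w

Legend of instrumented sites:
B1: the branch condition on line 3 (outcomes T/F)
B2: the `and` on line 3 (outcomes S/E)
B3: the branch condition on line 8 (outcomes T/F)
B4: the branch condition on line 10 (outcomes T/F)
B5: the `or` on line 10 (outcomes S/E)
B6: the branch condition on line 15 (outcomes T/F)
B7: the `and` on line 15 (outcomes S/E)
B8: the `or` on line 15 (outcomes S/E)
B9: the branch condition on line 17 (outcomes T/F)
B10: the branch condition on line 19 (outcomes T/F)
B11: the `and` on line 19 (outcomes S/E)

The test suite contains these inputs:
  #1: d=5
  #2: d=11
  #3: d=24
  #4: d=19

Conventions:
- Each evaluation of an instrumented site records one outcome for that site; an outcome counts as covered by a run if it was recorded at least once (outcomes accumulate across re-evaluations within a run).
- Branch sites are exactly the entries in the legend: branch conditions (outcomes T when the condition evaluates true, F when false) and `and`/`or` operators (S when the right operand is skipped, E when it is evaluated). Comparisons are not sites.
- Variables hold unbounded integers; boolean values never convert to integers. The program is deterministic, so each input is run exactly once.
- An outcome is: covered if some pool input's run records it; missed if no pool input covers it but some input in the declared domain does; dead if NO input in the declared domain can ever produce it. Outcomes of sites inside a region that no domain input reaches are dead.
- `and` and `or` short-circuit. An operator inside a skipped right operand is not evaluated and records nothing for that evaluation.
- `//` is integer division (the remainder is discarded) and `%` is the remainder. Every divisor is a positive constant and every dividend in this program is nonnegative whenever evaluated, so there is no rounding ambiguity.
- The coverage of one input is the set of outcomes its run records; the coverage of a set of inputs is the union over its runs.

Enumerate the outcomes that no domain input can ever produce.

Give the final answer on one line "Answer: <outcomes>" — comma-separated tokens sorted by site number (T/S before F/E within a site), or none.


checking every outcome against all 27 domain inputs:
  B4=T: unreachable across the whole domain -> dead
  B5=S: unreachable across the whole domain -> dead
  B10=F: unreachable across the whole domain -> dead
  B11=S: unreachable across the whole domain -> dead
  reachable outcomes have witnesses, e.g. B1=T (e.g. d=10), B1=F (e.g. d=1), B2=S (e.g. d=1), B2=E (e.g. d=10)
Answer: B4=T, B5=S, B10=F, B11=S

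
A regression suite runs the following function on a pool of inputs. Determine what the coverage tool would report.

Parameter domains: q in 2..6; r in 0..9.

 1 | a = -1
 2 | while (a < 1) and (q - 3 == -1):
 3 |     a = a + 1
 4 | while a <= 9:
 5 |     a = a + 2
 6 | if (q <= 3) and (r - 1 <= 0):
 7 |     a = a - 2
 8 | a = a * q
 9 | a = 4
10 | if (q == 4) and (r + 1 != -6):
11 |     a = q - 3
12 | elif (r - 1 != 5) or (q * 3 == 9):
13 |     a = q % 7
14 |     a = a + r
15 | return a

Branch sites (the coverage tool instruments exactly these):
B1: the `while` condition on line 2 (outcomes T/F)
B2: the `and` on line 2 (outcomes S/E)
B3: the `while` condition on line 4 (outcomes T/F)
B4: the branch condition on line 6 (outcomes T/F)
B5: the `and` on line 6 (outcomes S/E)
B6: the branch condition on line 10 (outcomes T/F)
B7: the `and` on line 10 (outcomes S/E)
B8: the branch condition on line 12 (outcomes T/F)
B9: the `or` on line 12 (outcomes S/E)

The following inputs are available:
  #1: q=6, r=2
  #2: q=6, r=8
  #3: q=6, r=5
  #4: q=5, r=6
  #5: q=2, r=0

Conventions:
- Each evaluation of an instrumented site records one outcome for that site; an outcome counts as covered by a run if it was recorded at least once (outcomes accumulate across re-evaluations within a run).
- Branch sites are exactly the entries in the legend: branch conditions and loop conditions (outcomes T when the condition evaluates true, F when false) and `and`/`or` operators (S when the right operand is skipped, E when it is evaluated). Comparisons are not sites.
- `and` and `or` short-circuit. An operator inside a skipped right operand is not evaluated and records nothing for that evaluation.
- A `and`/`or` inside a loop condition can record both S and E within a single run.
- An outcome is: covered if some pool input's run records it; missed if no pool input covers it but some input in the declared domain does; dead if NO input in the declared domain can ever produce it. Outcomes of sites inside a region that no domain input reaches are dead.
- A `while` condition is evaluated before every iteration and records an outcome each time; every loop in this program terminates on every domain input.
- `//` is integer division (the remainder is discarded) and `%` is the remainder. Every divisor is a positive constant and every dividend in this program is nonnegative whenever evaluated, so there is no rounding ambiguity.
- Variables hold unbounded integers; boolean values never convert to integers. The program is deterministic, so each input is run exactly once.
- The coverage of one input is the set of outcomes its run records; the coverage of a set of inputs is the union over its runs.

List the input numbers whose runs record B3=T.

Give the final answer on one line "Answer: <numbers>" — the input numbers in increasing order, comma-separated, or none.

input #1 (q=6, r=2): hits B3=T
input #2 (q=6, r=8): hits B3=T
input #3 (q=6, r=5): hits B3=T
input #4 (q=5, r=6): hits B3=T
input #5 (q=2, r=0): hits B3=T

Answer: 1, 2, 3, 4, 5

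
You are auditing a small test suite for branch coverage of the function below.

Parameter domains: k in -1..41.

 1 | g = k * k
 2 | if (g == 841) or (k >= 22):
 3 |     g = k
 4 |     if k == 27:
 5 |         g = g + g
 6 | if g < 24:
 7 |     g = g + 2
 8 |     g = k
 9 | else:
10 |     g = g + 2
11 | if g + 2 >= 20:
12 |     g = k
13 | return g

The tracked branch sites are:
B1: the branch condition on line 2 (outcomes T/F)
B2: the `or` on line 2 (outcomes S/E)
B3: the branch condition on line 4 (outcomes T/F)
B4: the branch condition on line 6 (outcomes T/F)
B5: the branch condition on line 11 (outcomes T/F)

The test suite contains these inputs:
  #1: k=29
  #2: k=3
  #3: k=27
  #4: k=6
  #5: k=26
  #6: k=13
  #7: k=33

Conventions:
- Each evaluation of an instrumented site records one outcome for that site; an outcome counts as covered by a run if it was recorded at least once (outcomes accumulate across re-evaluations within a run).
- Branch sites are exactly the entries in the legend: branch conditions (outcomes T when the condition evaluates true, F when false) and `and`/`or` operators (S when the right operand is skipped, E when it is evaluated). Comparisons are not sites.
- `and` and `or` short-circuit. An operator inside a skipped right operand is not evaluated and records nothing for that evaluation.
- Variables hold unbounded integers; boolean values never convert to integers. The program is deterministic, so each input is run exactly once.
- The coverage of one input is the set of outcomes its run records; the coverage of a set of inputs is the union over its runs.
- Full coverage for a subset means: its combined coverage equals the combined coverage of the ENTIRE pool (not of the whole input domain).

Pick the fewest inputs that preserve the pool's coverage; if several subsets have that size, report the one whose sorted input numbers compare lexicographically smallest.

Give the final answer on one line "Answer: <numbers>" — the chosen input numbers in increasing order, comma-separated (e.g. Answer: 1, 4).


#1 (k=29) -> covered: B1=T, B2=S, B3=F, B4=F, B5=T
#2 (k=3) -> covered: B1=F, B2=E, B4=T, B5=F
#3 (k=27) -> covered: B1=T, B2=E, B3=T, B4=F, B5=T
#4 (k=6) -> covered: B1=F, B2=E, B4=F, B5=T
#5 (k=26) -> covered: B1=T, B2=E, B3=F, B4=F, B5=T
#6 (k=13) -> covered: B1=F, B2=E, B4=F, B5=T
#7 (k=33) -> covered: B1=T, B2=E, B3=F, B4=F, B5=T
union over all inputs: B1=T, B1=F, B2=S, B2=E, B3=T, B3=F, B4=T, B4=F, B5=T, B5=F (10 outcomes)
checked all size-1 subsets: none covers 10 outcomes (max 5/10)
checked all size-2 subsets: none covers 10 outcomes (max 9/10)
inputs {1, 2, 3} (size 3) cover everything; no size-3 subset with a lexicographically smaller index list covers all 10
Answer: 1, 2, 3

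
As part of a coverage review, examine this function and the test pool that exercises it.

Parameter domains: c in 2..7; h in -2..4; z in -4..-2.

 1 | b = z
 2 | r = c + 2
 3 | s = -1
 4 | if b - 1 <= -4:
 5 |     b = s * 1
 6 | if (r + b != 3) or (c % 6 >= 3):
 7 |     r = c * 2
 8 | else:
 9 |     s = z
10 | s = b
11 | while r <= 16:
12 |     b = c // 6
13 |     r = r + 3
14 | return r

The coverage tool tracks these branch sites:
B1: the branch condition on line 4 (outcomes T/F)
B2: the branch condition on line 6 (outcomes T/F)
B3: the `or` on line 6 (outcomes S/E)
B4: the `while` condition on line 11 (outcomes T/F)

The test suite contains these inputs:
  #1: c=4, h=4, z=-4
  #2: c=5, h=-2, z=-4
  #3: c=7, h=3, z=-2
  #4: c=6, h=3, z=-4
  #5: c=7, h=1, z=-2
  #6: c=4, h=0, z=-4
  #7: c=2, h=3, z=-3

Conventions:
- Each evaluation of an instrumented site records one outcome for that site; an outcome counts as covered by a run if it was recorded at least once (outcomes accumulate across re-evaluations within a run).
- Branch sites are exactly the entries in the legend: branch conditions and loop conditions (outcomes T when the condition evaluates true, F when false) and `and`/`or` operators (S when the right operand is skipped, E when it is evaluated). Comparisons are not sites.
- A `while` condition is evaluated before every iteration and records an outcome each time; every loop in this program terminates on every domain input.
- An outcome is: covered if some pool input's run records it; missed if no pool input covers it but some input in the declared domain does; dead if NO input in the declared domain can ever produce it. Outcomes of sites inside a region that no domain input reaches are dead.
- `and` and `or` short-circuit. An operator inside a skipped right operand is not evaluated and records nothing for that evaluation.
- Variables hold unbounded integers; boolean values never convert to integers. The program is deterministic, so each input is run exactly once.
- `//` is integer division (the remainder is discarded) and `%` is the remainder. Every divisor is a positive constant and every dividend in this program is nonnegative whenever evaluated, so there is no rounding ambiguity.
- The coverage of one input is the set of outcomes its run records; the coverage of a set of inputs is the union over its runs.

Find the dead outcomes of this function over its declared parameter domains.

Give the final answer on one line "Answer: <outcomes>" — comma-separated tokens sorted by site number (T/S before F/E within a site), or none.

running all 126 domain inputs and tallying outcomes:
  reachable outcomes have witnesses, e.g. B1=T (e.g. c=2, h=-2, z=-4), B1=F (e.g. c=2, h=-2, z=-2), B2=T (e.g. c=2, h=-2, z=-2), B2=F (e.g. c=2, h=-2, z=-4)

Answer: none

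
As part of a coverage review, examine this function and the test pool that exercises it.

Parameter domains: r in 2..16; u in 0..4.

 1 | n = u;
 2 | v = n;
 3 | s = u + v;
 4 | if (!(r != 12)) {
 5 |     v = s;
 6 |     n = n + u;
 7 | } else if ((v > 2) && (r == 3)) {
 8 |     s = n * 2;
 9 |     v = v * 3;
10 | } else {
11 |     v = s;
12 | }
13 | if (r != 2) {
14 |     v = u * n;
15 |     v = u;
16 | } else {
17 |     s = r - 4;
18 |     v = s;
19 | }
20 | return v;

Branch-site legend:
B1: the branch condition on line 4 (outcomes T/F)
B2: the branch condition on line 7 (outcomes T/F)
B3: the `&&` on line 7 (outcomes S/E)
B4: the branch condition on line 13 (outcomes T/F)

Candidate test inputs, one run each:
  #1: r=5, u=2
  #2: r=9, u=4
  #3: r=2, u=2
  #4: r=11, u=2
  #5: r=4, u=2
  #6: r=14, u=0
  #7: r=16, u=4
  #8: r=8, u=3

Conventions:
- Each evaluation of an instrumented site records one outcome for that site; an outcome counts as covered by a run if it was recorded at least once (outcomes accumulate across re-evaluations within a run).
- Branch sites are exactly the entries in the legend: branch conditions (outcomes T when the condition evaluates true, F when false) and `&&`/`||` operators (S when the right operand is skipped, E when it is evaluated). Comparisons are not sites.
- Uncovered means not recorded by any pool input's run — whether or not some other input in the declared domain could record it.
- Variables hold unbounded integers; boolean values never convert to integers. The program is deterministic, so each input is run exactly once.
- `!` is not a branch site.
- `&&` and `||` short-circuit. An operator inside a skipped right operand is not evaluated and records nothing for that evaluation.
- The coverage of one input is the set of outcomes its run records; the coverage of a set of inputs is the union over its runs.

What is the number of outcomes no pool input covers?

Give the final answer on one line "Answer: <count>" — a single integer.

input #1, r=5, u=2: events B1->F, B3->S, B2->F, B4->T; outcomes B1=F, B2=F, B3=S, B4=T
input #2, r=9, u=4: events B1->F, B3->E, B2->F, B4->T; outcomes B1=F, B2=F, B3=E, B4=T
input #3, r=2, u=2: events B1->F, B3->S, B2->F, B4->F; outcomes B1=F, B2=F, B3=S, B4=F
input #4, r=11, u=2: events B1->F, B3->S, B2->F, B4->T; outcomes B1=F, B2=F, B3=S, B4=T
input #5, r=4, u=2: events B1->F, B3->S, B2->F, B4->T; outcomes B1=F, B2=F, B3=S, B4=T
input #6, r=14, u=0: events B1->F, B3->S, B2->F, B4->T; outcomes B1=F, B2=F, B3=S, B4=T
input #7, r=16, u=4: events B1->F, B3->E, B2->F, B4->T; outcomes B1=F, B2=F, B3=E, B4=T
input #8, r=8, u=3: events B1->F, B3->E, B2->F, B4->T; outcomes B1=F, B2=F, B3=E, B4=T
union over the pool: B1=F, B2=F, B3=S, B3=E, B4=T, B4=F
uncovered (2 of 8): B1=T, B2=T

Answer: 2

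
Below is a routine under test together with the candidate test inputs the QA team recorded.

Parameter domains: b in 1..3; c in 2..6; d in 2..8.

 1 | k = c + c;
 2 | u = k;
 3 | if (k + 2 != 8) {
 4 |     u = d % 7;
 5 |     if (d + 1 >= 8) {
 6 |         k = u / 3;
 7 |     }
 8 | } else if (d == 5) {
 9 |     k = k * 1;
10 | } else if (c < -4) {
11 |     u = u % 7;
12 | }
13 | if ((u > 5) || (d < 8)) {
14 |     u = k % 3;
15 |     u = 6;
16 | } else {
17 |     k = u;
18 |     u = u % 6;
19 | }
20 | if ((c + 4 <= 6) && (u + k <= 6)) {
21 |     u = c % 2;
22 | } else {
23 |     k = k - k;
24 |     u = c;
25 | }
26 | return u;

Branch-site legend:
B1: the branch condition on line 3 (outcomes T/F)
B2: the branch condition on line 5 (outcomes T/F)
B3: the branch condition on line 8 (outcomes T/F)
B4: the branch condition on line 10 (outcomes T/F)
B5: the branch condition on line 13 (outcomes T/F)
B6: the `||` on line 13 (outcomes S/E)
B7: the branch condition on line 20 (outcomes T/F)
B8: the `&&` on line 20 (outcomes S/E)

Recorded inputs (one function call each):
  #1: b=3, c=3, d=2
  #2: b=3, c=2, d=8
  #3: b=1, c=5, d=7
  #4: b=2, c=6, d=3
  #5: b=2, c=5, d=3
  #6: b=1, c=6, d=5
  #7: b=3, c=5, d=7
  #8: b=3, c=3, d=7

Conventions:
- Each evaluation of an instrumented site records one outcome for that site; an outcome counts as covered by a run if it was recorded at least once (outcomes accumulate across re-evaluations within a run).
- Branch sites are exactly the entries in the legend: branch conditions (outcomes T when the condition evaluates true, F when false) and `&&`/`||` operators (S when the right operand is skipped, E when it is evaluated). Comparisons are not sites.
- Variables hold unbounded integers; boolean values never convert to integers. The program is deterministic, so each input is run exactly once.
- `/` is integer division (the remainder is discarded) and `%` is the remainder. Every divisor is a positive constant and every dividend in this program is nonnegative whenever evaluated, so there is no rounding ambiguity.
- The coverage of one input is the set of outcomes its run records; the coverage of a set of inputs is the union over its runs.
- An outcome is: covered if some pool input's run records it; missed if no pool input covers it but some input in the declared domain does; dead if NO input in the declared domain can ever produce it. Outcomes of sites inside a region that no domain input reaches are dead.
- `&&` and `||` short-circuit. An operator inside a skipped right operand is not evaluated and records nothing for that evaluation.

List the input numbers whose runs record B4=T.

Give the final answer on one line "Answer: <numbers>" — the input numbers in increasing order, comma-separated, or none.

input #1 (b=3, c=3, d=2): does not produce B4=T
input #2 (b=3, c=2, d=8): does not produce B4=T
input #3 (b=1, c=5, d=7): does not produce B4=T
input #4 (b=2, c=6, d=3): does not produce B4=T
input #5 (b=2, c=5, d=3): does not produce B4=T
input #6 (b=1, c=6, d=5): does not produce B4=T
input #7 (b=3, c=5, d=7): does not produce B4=T
input #8 (b=3, c=3, d=7): does not produce B4=T

Answer: none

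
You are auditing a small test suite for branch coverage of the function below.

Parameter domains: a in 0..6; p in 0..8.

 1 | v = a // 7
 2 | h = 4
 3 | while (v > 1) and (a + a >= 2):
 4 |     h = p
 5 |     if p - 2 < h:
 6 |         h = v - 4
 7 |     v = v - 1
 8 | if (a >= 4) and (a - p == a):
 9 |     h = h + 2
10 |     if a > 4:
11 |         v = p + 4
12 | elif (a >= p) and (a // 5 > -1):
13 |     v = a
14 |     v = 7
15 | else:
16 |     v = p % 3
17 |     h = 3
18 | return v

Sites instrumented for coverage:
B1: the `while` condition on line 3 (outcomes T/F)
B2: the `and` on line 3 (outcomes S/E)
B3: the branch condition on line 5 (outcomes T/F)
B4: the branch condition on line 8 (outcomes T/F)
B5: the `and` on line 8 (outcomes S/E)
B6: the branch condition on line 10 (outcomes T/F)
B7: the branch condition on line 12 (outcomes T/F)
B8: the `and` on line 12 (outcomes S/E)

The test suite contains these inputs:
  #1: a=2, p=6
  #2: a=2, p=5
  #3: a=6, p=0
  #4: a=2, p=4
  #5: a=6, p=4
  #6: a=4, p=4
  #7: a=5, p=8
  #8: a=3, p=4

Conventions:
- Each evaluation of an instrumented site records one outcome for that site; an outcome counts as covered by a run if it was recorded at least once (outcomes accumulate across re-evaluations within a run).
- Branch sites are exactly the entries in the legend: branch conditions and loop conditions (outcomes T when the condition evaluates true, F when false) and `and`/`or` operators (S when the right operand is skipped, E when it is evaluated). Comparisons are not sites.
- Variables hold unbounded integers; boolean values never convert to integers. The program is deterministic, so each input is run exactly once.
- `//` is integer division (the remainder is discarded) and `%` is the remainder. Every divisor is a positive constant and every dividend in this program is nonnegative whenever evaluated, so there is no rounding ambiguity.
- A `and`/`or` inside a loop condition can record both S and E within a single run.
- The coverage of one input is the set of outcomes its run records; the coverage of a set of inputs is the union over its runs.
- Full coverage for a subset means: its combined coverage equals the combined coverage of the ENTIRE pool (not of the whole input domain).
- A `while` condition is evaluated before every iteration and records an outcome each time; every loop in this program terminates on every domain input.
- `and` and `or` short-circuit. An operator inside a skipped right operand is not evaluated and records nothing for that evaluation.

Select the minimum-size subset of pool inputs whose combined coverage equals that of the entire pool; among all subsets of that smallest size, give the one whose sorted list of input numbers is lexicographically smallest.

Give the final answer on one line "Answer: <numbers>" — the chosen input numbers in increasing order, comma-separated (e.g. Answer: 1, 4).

run #1 (a=2, p=6) runs B2->S, B1->F, B5->S, B4->F, B8->S, B7->F; records B1=F, B2=S, B4=F, B5=S, B7=F, B8=S
run #2 (a=2, p=5) runs B2->S, B1->F, B5->S, B4->F, B8->S, B7->F; records B1=F, B2=S, B4=F, B5=S, B7=F, B8=S
run #3 (a=6, p=0) runs B2->S, B1->F, B5->E, B4->T, B6->T; records B1=F, B2=S, B4=T, B5=E, B6=T
run #4 (a=2, p=4) runs B2->S, B1->F, B5->S, B4->F, B8->S, B7->F; records B1=F, B2=S, B4=F, B5=S, B7=F, B8=S
run #5 (a=6, p=4) runs B2->S, B1->F, B5->E, B4->F, B8->E, B7->T; records B1=F, B2=S, B4=F, B5=E, B7=T, B8=E
run #6 (a=4, p=4) runs B2->S, B1->F, B5->E, B4->F, B8->E, B7->T; records B1=F, B2=S, B4=F, B5=E, B7=T, B8=E
run #7 (a=5, p=8) runs B2->S, B1->F, B5->E, B4->F, B8->S, B7->F; records B1=F, B2=S, B4=F, B5=E, B7=F, B8=S
run #8 (a=3, p=4) runs B2->S, B1->F, B5->S, B4->F, B8->S, B7->F; records B1=F, B2=S, B4=F, B5=S, B7=F, B8=S
pool-wide coverage (11 outcomes): B1=F, B2=S, B4=T, B4=F, B5=S, B5=E, B6=T, B7=T, B7=F, B8=S, B8=E
checked all size-1 subsets: none covers 11 outcomes (max 6/11)
checked all size-2 subsets: none covers 11 outcomes (max 9/11)
size 3: inputs {1, 3, 5} cover all 11 outcomes, and no lexicographically smaller subset of this size does

Answer: 1, 3, 5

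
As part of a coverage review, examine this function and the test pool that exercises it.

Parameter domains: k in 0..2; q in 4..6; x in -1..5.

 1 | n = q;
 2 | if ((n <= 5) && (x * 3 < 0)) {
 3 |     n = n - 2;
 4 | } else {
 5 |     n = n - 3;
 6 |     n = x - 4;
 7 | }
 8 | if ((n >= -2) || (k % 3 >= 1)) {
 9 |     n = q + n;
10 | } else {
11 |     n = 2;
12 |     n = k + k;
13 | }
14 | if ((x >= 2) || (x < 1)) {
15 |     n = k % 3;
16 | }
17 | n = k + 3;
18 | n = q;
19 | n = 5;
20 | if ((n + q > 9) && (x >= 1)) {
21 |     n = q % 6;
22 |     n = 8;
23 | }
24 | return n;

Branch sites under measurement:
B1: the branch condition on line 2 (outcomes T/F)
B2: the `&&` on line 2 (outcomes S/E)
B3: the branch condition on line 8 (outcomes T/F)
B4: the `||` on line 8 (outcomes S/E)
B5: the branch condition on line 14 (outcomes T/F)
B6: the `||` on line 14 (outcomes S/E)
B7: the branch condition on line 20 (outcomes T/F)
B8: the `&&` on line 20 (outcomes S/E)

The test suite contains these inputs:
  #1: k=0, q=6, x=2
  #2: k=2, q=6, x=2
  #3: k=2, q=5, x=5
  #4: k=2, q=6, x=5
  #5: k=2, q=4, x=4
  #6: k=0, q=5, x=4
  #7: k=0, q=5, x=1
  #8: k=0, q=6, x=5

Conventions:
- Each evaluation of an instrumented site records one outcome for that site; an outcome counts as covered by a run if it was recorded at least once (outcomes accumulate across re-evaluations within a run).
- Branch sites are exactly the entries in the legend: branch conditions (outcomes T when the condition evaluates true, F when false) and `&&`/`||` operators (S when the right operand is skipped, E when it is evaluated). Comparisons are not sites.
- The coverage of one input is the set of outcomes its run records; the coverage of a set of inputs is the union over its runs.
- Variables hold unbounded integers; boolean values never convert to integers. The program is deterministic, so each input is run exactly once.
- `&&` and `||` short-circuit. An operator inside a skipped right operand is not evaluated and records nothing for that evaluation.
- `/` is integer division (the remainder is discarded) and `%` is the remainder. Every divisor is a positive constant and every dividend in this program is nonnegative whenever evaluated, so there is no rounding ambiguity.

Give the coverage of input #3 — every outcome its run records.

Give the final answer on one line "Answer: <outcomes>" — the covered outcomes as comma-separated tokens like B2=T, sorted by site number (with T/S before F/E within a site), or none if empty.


Simulating input #3 (k=2, q=5, x=5) step by step:
  B2->E, B1->F, B4->S, B3->T, B6->S, B5->T, B8->E, B7->T
deduplicating events, the covered set is: B1=F, B2=E, B3=T, B4=S, B5=T, B6=S, B7=T, B8=E
Answer: B1=F, B2=E, B3=T, B4=S, B5=T, B6=S, B7=T, B8=E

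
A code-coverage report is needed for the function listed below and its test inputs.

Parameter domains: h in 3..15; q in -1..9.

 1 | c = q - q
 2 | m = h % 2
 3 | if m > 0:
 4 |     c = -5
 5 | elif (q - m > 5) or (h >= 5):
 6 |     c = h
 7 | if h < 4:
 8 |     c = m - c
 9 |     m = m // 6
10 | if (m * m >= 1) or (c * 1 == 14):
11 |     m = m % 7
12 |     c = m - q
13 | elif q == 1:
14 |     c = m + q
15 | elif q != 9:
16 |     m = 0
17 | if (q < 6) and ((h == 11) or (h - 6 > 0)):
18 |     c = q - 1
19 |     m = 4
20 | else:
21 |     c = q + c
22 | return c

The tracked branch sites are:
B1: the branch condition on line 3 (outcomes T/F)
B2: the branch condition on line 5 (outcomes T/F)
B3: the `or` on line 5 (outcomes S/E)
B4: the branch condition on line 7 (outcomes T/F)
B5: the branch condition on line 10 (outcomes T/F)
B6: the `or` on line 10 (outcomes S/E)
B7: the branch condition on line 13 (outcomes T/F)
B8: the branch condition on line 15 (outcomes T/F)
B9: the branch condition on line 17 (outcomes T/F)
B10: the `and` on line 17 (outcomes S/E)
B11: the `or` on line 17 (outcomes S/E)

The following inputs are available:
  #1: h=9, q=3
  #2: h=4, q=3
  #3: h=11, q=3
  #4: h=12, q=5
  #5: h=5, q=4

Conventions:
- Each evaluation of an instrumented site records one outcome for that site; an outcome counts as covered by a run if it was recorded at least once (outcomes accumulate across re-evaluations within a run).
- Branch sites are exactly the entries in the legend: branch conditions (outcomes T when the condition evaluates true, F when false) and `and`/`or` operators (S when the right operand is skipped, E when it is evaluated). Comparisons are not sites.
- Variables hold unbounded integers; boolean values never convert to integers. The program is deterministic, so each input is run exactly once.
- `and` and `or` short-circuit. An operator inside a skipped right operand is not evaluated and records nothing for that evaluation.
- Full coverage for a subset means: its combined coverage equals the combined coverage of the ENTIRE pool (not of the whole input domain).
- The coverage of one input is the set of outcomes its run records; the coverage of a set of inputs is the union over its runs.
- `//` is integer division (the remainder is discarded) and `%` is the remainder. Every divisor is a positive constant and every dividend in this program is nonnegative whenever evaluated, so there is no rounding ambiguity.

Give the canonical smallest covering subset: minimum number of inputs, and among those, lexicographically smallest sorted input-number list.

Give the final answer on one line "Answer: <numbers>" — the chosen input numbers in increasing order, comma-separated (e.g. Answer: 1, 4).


input #1 (h=9, q=3): events B1->T, B4->F, B6->S, B5->T, B10->E, B11->E, B9->T; covers B1=T, B4=F, B5=T, B6=S, B9=T, B10=E, B11=E
input #2 (h=4, q=3): events B1->F, B3->E, B2->F, B4->F, B6->E, B5->F, B7->F, B8->T, B10->E, B11->E, B9->F; covers B1=F, B2=F, B3=E, B4=F, B5=F, B6=E, B7=F, B8=T, B9=F, B10=E, B11=E
input #3 (h=11, q=3): events B1->T, B4->F, B6->S, B5->T, B10->E, B11->S, B9->T; covers B1=T, B4=F, B5=T, B6=S, B9=T, B10=E, B11=S
input #4 (h=12, q=5): events B1->F, B3->E, B2->T, B4->F, B6->E, B5->F, B7->F, B8->T, B10->E, B11->E, B9->T; covers B1=F, B2=T, B3=E, B4=F, B5=F, B6=E, B7=F, B8=T, B9=T, B10=E, B11=E
input #5 (h=5, q=4): events B1->T, B4->F, B6->S, B5->T, B10->E, B11->E, B9->F; covers B1=T, B4=F, B5=T, B6=S, B9=F, B10=E, B11=E
together the pool reaches 17 outcomes: B1=T, B1=F, B2=T, B2=F, B3=E, B4=F, B5=T, B5=F, B6=S, B6=E, B7=F, B8=T, B9=T, B9=F, B10=E, B11=S, B11=E
size 1 is not enough: best union over all size-1 subsets is 11/17
size 2 is not enough: best union over all size-2 subsets is 16/17
size 3: inputs {2, 3, 4} cover all 17 outcomes, and no lexicographically smaller subset of this size does
Answer: 2, 3, 4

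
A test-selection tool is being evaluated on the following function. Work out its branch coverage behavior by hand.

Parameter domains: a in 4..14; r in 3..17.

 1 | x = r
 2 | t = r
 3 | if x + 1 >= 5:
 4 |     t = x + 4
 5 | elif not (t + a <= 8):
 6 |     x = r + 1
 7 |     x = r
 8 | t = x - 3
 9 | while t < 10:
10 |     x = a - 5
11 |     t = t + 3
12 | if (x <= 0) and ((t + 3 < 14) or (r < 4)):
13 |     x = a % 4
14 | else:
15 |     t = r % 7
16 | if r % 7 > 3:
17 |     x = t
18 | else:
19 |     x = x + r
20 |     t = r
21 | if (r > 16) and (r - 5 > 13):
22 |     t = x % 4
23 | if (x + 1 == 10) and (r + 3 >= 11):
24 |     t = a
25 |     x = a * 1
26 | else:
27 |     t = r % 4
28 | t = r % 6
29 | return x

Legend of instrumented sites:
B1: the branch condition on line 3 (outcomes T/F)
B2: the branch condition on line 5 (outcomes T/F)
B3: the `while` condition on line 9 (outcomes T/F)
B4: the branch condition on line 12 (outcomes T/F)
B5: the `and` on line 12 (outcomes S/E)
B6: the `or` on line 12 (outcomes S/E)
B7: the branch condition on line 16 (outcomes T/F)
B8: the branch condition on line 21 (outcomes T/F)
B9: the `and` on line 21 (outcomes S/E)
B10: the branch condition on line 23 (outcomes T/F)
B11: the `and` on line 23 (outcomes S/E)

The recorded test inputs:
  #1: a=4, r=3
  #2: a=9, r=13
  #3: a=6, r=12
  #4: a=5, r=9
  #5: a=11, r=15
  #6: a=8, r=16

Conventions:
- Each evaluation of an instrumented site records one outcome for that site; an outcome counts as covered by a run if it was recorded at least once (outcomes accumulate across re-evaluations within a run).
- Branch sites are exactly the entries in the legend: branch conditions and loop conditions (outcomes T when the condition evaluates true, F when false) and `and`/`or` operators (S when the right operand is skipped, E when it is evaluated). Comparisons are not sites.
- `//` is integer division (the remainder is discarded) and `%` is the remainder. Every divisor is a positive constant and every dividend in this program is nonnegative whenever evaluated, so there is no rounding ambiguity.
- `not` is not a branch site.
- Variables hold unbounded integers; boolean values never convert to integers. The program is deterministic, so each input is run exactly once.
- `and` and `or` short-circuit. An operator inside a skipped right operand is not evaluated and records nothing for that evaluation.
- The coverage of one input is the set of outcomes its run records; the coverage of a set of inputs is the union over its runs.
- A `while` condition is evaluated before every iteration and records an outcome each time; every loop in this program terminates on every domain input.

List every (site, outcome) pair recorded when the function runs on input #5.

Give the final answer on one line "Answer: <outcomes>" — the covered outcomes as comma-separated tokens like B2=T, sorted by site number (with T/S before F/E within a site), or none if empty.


Event log for input #5 (a=11, r=15):
  B1->T, B3->F, B5->S, B4->F, B7->F, B9->S, B8->F, B11->S, B10->F
distinct outcomes covered: B1=T, B3=F, B4=F, B5=S, B7=F, B8=F, B9=S, B10=F, B11=S
Answer: B1=T, B3=F, B4=F, B5=S, B7=F, B8=F, B9=S, B10=F, B11=S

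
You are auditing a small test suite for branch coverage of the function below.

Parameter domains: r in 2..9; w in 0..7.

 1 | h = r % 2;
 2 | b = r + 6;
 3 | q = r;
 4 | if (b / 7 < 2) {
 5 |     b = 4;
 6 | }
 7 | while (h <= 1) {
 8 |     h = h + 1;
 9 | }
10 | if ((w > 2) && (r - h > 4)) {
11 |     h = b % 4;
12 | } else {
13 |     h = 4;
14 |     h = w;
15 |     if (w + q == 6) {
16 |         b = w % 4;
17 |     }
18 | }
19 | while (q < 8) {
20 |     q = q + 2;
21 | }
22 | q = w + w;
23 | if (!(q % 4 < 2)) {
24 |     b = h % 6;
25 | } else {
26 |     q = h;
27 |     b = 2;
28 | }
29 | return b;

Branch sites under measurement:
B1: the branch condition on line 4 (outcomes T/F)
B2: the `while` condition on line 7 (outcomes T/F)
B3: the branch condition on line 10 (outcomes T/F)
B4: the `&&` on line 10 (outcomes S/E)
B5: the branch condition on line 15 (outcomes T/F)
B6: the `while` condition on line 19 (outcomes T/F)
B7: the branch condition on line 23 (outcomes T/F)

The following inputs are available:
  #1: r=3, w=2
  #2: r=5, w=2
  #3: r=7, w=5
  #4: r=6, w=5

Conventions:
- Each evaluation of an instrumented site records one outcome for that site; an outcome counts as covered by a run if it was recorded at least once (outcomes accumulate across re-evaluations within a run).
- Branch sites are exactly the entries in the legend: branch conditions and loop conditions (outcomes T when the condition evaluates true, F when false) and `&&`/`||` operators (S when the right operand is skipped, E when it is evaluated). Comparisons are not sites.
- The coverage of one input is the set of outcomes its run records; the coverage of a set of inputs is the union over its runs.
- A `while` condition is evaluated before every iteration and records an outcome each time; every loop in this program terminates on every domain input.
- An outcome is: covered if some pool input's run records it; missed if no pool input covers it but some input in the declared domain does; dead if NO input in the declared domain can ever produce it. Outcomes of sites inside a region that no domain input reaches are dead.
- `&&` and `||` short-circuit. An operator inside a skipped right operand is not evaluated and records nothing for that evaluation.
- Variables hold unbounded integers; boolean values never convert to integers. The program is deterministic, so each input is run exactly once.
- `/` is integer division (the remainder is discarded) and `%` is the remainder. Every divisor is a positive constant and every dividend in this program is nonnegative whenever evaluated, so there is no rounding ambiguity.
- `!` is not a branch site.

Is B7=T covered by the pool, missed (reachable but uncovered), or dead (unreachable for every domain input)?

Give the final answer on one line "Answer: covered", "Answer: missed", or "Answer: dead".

B7=T is recorded by pool input(s) 3, 4 -> covered

Answer: covered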